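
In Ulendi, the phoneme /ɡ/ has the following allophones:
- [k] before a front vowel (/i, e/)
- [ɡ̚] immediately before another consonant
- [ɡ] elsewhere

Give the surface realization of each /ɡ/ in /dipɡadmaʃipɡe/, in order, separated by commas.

[ɡ], [k]

Occurrence 1 (position 4): no conditioning environment matches → elsewhere allophone [ɡ].
Occurrence 2 (position 12): before a front vowel (/i, e/) → [k].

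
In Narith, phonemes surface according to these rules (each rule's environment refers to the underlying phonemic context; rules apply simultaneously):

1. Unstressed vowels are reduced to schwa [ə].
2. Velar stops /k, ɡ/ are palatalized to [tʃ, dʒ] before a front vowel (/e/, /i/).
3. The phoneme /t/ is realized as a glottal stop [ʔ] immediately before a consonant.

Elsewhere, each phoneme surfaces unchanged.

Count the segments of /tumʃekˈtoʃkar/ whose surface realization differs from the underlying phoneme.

3

Segments that undergo a rule: /u/ → [ə] (rule 1); /e/ → [ə] (rule 1); /a/ → [ə] (rule 1).
All other segments surface unchanged.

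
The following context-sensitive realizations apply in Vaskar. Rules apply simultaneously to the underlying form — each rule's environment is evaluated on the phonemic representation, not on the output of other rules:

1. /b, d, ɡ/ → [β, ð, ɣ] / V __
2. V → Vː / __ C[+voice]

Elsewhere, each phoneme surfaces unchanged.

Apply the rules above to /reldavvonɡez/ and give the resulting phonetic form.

[reːldaːvvoːnɡeːz]

/e/ (between /r/ and /l/): before a voiced consonant, so rule 2 applies → [eː].
/d/ (between /l/ and /a/) is in the target of rule 1 but the environment (immediately after a vowel) is not met → [d].
/a/ — between /d/ and /v/, before a voiced consonant — surfaces as [aː] (rule 2).
/o/ — between /v/ and /n/, before a voiced consonant — surfaces as [oː] (rule 2).
/ɡ/ (between /n/ and /e/) fails the environment for rule 1, so it stays [ɡ].
/e/ meets the environment for rule 2 (before a voiced consonant) → [eː].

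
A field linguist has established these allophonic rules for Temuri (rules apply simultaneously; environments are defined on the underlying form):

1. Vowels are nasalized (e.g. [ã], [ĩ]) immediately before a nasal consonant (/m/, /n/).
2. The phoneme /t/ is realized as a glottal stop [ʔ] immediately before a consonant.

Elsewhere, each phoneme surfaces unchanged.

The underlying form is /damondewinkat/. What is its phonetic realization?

[dãmõndewĩnkat]

/d/ (word-initial) is unaffected → [d].
Rule 1 applies to /a/ (between /d/ and /m/: before a nasal consonant) → [ã].
/m/ (between /a/ and /o/) is unaffected → [m].
/o/ (between /m/ and /n/) occurs before a nasal consonant → [õ] by rule 1.
/n/ (between /o/ and /d/) is unaffected → [n].
/d/ (between /n/ and /e/) is unaffected → [d].
/e/ (between /d/ and /w/) is in the target of rule 1 but the environment (before a nasal consonant) is not met → [e].
/w/ stays [w].
Rule 1 applies to /i/ (between /w/ and /n/: before a nasal consonant) → [ĩ].
/n/ (between /i/ and /k/) is unaffected → [n].
/k/ (between /n/ and /a/): no rule targets it → [k].
/a/ (between /k/ and /t/): rule 1 targets it, but not before a nasal consonant → unchanged [a].
/t/ (word-final) is in the target of rule 2 but the environment (immediately before a consonant) is not met → [t].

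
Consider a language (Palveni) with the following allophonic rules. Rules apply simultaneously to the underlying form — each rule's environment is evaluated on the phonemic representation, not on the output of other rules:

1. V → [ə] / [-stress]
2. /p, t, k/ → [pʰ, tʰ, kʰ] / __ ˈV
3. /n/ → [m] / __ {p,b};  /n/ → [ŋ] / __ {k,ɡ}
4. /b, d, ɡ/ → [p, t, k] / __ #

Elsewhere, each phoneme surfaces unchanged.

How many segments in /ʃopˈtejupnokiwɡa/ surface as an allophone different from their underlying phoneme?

6

Segments that undergo a rule: /o/ → [ə] (rule 1); /t/ → [tʰ] (rule 2); /u/ → [ə] (rule 1); /o/ → [ə] (rule 1); /i/ → [ə] (rule 1); /a/ → [ə] (rule 1).
All other segments surface unchanged.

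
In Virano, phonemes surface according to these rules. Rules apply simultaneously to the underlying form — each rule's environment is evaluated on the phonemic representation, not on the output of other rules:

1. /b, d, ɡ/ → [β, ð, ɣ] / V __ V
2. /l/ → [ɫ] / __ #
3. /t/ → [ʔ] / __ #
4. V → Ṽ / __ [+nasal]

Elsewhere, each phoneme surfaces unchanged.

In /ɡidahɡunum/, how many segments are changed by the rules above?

Segments that undergo a rule: /d/ → [ð] (rule 1); /u/ → [ũ] (rule 4); /u/ → [ũ] (rule 4).
All other segments surface unchanged.

3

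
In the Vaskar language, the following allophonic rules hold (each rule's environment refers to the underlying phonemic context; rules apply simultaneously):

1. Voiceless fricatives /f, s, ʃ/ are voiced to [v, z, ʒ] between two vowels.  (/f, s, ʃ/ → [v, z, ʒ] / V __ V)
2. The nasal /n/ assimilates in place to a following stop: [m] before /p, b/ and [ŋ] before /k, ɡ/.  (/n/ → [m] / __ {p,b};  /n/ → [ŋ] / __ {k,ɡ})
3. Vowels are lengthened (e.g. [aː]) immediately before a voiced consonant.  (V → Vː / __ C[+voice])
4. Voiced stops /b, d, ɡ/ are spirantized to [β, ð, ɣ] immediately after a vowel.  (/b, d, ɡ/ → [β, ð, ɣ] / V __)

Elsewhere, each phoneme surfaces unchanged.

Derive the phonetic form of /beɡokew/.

/b/ (word-initial) is in the target of rule 4 but the environment (immediately after a vowel) is not met → [b].
/e/ — between /b/ and /ɡ/, before a voiced consonant — surfaces as [eː] (rule 3).
/ɡ/ (between /e/ and /o/) occurs immediately after a vowel → [ɣ] by rule 4.
/o/ (between /ɡ/ and /k/) is in the target of rule 3 but the environment (before a voiced consonant) is not met → [o].
/k/ (between /o/ and /e/) is unaffected → [k].
/e/ (between /k/ and /w/): before a voiced consonant, so rule 3 applies → [eː].
/w/ (word-final): no rule targets it → [w].

[beːɣokeːw]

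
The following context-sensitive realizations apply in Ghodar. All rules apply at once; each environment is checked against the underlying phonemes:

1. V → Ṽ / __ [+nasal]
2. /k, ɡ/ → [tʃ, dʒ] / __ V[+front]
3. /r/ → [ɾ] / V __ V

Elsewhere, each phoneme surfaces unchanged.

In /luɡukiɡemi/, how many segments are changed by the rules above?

3

Segments that undergo a rule: /k/ → [tʃ] (rule 2); /ɡ/ → [dʒ] (rule 2); /e/ → [ẽ] (rule 1).
All other segments surface unchanged.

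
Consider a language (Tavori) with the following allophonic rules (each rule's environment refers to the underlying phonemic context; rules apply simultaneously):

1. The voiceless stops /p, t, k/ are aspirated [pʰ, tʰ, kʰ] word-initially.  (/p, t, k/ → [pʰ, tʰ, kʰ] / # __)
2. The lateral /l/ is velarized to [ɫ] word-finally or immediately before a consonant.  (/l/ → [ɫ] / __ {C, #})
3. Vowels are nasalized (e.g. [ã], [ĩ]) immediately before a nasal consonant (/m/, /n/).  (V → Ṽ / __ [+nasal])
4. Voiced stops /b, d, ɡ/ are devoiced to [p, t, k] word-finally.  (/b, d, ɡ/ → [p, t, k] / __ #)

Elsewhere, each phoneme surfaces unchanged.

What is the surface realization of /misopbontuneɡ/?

/m/ (word-initial): no rule targets it → [m].
/i/ (between /m/ and /s/) is in the target of rule 3 but the environment (before a nasal consonant) is not met → [i].
/s/ — not in any rule's target class → [s].
/o/ (between /s/ and /p/) fails the environment for rule 3, so it stays [o].
/p/ (between /o/ and /b/): rule 1 targets it, but not word-initially → unchanged [p].
/b/ (between /p/ and /o/) fails the environment for rule 4, so it stays [b].
/o/ meets the environment for rule 3 (before a nasal consonant) → [õ].
/n/ (between /o/ and /t/) is unaffected → [n].
/t/ (between /n/ and /u/) fails the environment for rule 1, so it stays [t].
/u/ meets the environment for rule 3 (before a nasal consonant) → [ũ].
/n/ stays [n].
/e/ (between /n/ and /ɡ/) is in the target of rule 3 but the environment (before a nasal consonant) is not met → [e].
Rule 4 applies to /ɡ/ (word-final: word-finally) → [k].

[misopbõntũnek]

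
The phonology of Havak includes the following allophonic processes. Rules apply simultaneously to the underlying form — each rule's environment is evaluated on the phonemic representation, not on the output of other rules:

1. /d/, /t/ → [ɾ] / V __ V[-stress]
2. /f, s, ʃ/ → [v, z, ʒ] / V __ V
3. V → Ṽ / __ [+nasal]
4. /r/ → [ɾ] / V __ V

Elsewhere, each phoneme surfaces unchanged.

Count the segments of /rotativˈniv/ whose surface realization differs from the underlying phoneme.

2

Segments that undergo a rule: /t/ → [ɾ] (rule 1); /t/ → [ɾ] (rule 1).
All other segments surface unchanged.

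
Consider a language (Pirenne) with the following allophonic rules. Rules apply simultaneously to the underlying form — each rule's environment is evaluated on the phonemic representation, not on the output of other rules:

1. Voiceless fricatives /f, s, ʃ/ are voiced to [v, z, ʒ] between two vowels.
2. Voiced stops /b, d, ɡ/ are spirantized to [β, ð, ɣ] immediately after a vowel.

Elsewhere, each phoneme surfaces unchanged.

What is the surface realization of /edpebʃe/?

[eðpeβʃe]

/e/ — not in any rule's target class → [e].
/d/ (between /e/ and /p/) occurs immediately after a vowel → [ð] by rule 2.
/p/ stays [p].
/e/ stays [e].
Rule 2 applies to /b/ (between /e/ and /ʃ/: immediately after a vowel) → [β].
/ʃ/ (between /b/ and /e/): rule 1 targets it, but not between two vowels → unchanged [ʃ].
/e/ (word-final): no rule targets it → [e].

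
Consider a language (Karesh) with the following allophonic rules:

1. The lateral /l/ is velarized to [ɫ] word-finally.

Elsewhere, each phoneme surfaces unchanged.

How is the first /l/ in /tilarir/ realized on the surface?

/l/ — between /i/ and /a/; rule 1 does not apply here → [l].

[l]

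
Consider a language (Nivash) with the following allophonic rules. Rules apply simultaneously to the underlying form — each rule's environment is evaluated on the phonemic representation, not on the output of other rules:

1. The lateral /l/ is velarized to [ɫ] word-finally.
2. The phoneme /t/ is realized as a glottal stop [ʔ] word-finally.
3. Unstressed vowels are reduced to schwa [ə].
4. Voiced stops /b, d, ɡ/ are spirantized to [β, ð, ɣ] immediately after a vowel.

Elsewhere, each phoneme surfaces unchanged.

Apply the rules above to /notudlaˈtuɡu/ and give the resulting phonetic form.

Rule 3 applies to /o/ (between /n/ and /t/: in an unstressed syllable) → [ə].
/t/ (between /o/ and /u/) is in the target of rule 2 but the environment (word-finally) is not met → [t].
/u/ meets the environment for rule 3 (in an unstressed syllable) → [ə].
/d/ — between /u/ and /l/, immediately after a vowel — surfaces as [ð] (rule 4).
/l/ (between /d/ and /a/): rule 1 targets it, but not word-finally → unchanged [l].
/a/ (between /l/ and /t/) occurs in an unstressed syllable → [ə] by rule 3.
/t/ (between /a/ and /u/): rule 2 targets it, but not word-finally → unchanged [t].
/u/ — between /t/ and /ɡ/; rule 3 does not apply here → [u].
/ɡ/ (between /u/ and /u/) occurs immediately after a vowel → [ɣ] by rule 4.
/u/ (word-final) occurs in an unstressed syllable → [ə] by rule 3.

[nətəðləˈtuɣə]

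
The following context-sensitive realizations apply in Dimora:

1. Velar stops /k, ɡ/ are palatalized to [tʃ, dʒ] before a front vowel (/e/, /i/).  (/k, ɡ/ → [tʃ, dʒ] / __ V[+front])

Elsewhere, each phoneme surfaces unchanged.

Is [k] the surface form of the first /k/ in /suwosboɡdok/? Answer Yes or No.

Yes

/k/ — word-final; rule 1 does not apply here → [k].
The actual realization is [k], which matches [k].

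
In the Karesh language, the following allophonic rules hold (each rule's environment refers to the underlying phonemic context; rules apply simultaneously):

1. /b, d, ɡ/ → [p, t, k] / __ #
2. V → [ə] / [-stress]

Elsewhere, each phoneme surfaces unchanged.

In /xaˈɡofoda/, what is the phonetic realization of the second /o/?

/o/ meets the environment for rule 2 (in an unstressed syllable) → [ə].

[ə]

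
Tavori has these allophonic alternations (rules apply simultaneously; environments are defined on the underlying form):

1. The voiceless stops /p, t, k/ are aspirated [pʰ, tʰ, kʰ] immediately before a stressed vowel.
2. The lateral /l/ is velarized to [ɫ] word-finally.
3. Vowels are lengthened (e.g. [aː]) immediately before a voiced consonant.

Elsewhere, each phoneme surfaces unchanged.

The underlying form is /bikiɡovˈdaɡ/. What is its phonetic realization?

/b/ stays [b].
/i/ (between /b/ and /k/): rule 3 targets it, but not before a voiced consonant → unchanged [i].
/k/ — between /i/ and /i/; rule 1 does not apply here → [k].
/i/ (between /k/ and /ɡ/): before a voiced consonant, so rule 3 applies → [iː].
/ɡ/ (between /i/ and /o/): no rule targets it → [ɡ].
/o/ (between /ɡ/ and /v/) occurs before a voiced consonant → [oː] by rule 3.
/v/ (between /o/ and /d/): no rule targets it → [v].
/d/ (between /v/ and /a/) is unaffected → [d].
Rule 3 applies to /a/ (between /d/ and /ɡ/: before a voiced consonant) → [aː].
/ɡ/ (word-final) is unaffected → [ɡ].

[bikiːɡoːvˈdaːɡ]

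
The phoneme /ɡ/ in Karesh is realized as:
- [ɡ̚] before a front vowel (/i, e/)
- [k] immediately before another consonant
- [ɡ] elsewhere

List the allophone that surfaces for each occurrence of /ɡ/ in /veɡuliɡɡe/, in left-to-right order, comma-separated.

Occurrence 1 (position 3): no conditioning environment matches → elsewhere allophone [ɡ].
Occurrence 2 (position 7): immediately before another consonant → [k].
Occurrence 3 (position 8): before a front vowel (/i, e/) → [ɡ̚].

[ɡ], [k], [ɡ̚]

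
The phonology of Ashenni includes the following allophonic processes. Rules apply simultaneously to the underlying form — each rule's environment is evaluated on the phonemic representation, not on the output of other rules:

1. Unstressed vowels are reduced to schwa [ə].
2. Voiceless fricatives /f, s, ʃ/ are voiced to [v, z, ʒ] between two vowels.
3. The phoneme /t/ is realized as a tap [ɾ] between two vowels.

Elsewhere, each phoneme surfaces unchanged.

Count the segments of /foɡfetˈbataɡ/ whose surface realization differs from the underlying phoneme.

4

Segments that undergo a rule: /o/ → [ə] (rule 1); /e/ → [ə] (rule 1); /t/ → [ɾ] (rule 3); /a/ → [ə] (rule 1).
All other segments surface unchanged.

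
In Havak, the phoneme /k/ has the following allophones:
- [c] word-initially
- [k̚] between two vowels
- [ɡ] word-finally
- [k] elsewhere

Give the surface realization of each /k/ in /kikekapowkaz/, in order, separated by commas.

Occurrence 1 (position 1): word-initially → [c].
Occurrence 2 (position 3): between two vowels → [k̚].
Occurrence 3 (position 5): between two vowels → [k̚].
Occurrence 4 (position 10): no conditioning environment matches → elsewhere allophone [k].

[c], [k̚], [k̚], [k]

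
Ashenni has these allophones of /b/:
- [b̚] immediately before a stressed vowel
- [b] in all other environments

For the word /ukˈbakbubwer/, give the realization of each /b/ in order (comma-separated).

Occurrence 1 (position 3): immediately before a stressed vowel → [b̚].
Occurrence 2 (position 6): no conditioning environment matches → elsewhere allophone [b].
Occurrence 3 (position 8): no conditioning environment matches → elsewhere allophone [b].

[b̚], [b], [b]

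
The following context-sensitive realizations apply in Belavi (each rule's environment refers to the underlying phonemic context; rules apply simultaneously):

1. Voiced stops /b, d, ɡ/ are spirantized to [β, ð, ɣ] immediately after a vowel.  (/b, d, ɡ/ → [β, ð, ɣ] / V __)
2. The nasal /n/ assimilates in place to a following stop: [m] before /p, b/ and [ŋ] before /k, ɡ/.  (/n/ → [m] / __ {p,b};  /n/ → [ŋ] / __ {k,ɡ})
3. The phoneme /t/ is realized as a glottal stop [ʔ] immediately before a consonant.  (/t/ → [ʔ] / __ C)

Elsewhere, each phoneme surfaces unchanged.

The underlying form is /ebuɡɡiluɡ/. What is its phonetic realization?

[eβuɣɡiluɣ]

/e/ stays [e].
/b/ meets the environment for rule 1 (immediately after a vowel) → [β].
/u/ stays [u].
/ɡ/ — between /u/ and /ɡ/, immediately after a vowel — surfaces as [ɣ] (rule 1).
/ɡ/ (between /ɡ/ and /i/) is in the target of rule 1 but the environment (immediately after a vowel) is not met → [ɡ].
/i/ stays [i].
/l/ (between /i/ and /u/): no rule targets it → [l].
/u/ (between /l/ and /ɡ/) is unaffected → [u].
/ɡ/ (word-final): immediately after a vowel, so rule 1 applies → [ɣ].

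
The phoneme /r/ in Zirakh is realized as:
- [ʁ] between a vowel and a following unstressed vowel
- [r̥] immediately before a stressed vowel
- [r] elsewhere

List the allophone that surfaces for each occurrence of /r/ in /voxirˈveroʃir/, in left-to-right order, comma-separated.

[r], [ʁ], [r]

Occurrence 1 (position 5): no conditioning environment matches → elsewhere allophone [r].
Occurrence 2 (position 8): between a vowel and a following unstressed vowel → [ʁ].
Occurrence 3 (position 12): no conditioning environment matches → elsewhere allophone [r].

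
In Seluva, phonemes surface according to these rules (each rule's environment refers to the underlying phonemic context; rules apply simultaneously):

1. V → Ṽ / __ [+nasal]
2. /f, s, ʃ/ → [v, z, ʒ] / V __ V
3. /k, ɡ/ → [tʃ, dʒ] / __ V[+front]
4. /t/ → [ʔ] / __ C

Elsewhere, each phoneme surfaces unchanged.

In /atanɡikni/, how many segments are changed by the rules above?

Segments that undergo a rule: /a/ → [ã] (rule 1); /ɡ/ → [dʒ] (rule 3).
All other segments surface unchanged.

2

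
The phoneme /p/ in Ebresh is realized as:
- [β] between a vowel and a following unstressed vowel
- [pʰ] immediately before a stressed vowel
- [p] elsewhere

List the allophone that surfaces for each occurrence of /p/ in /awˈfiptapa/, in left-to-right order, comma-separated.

[p], [β]

Occurrence 1 (position 5): no conditioning environment matches → elsewhere allophone [p].
Occurrence 2 (position 8): between a vowel and a following unstressed vowel → [β].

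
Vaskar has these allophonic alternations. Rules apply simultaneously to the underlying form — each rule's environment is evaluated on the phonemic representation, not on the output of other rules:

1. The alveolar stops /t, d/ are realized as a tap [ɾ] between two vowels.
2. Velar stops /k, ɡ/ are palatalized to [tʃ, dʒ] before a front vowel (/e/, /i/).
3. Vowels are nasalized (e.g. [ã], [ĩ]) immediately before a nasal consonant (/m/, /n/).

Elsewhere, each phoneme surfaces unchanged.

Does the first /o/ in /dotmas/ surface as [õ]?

/o/ (between /d/ and /t/) is in the target of rule 3 but the environment (before a nasal consonant) is not met → [o].
The actual realization is [o], not [õ].

No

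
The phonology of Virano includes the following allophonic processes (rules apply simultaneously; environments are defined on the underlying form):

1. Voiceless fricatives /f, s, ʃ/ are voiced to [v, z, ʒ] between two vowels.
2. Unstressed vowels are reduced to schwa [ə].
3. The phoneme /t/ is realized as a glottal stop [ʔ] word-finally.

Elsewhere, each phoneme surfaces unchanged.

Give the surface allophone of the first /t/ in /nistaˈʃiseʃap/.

/t/ (between /s/ and /a/): rule 3 targets it, but not word-finally → unchanged [t].

[t]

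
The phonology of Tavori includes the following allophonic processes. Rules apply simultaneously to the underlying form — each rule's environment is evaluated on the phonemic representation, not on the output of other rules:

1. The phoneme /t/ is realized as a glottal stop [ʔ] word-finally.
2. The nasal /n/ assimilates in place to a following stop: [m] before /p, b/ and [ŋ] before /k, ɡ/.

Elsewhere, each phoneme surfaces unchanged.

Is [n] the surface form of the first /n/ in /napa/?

/n/ (word-initial) is in the target of rule 2 but the environment (before a labial or velar stop) is not met → [n].
The actual realization is [n], which matches [n].

Yes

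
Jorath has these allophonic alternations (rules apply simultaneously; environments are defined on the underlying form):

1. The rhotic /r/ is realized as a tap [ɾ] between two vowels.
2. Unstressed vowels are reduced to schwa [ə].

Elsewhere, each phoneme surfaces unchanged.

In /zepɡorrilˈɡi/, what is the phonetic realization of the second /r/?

[r]

/r/ — between /r/ and /i/; rule 1 does not apply here → [r].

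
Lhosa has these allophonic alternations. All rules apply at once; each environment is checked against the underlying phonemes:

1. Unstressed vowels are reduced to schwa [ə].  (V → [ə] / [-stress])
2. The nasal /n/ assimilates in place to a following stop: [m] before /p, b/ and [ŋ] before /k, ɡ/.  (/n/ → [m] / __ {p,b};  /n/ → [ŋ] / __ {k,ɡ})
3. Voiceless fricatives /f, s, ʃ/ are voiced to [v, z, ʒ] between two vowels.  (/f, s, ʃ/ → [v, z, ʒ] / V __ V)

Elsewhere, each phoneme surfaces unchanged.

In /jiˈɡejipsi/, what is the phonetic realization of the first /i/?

/i/ meets the environment for rule 1 (in an unstressed syllable) → [ə].

[ə]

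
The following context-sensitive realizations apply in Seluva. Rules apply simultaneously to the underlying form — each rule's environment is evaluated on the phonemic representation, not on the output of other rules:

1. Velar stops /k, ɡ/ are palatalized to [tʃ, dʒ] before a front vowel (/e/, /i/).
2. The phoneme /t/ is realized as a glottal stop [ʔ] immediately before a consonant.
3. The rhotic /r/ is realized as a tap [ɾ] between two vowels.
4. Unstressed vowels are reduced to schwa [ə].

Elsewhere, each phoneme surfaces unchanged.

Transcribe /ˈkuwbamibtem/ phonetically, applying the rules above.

/k/ (word-initial): rule 1 targets it, but not before a front vowel → unchanged [k].
/u/ (between /k/ and /w/) fails the environment for rule 4, so it stays [u].
/w/ (between /u/ and /b/): no rule targets it → [w].
/b/ stays [b].
Rule 4 applies to /a/ (between /b/ and /m/: in an unstressed syllable) → [ə].
/m/ (between /a/ and /i/) is unaffected → [m].
Rule 4 applies to /i/ (between /m/ and /b/: in an unstressed syllable) → [ə].
/b/ stays [b].
/t/ — between /b/ and /e/; rule 2 does not apply here → [t].
/e/ meets the environment for rule 4 (in an unstressed syllable) → [ə].
/m/ stays [m].

[ˈkuwbəməbtəm]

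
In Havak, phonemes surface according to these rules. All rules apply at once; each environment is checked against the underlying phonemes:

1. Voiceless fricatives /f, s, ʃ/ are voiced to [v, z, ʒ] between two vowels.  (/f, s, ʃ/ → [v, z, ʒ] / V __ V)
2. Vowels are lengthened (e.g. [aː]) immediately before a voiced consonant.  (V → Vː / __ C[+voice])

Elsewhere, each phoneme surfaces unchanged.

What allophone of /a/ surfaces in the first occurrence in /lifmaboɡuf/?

Rule 2 applies to /a/ (between /m/ and /b/: before a voiced consonant) → [aː].

[aː]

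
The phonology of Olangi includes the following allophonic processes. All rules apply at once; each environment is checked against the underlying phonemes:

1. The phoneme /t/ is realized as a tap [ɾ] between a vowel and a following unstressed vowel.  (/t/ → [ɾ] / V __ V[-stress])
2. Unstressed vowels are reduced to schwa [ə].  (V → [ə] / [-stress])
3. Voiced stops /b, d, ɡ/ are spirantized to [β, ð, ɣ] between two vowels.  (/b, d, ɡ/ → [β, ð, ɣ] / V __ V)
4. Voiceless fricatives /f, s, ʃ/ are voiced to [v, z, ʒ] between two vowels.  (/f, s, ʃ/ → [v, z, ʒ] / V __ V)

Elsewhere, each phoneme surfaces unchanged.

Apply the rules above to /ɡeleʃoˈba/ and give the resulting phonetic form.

[ɡələʒəˈβa]

/ɡ/ (word-initial): rule 3 targets it, but not between two vowels → unchanged [ɡ].
/e/ (between /ɡ/ and /l/) occurs in an unstressed syllable → [ə] by rule 2.
/e/ (between /l/ and /ʃ/) occurs in an unstressed syllable → [ə] by rule 2.
/ʃ/ meets the environment for rule 4 (between two vowels) → [ʒ].
/o/ meets the environment for rule 2 (in an unstressed syllable) → [ə].
/b/ (between /o/ and /a/): between two vowels, so rule 3 applies → [β].
/a/ (word-final) fails the environment for rule 2, so it stays [a].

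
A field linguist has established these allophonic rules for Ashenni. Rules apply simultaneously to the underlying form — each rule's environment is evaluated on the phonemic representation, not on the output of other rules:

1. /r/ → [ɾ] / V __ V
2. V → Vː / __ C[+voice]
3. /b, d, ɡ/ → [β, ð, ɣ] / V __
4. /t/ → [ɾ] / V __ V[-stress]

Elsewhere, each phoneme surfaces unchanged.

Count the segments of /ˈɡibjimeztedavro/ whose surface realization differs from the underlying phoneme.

Segments that undergo a rule: /i/ → [iː] (rule 2); /b/ → [β] (rule 3); /i/ → [iː] (rule 2); /e/ → [eː] (rule 2); /e/ → [eː] (rule 2); /d/ → [ð] (rule 3); /a/ → [aː] (rule 2).
All other segments surface unchanged.

7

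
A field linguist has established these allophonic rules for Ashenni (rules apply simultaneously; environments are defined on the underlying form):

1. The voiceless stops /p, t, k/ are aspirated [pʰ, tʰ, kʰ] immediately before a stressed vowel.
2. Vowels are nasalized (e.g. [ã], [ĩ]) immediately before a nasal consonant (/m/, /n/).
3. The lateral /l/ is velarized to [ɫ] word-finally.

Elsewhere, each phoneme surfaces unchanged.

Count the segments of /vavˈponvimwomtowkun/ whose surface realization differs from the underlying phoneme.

Segments that undergo a rule: /p/ → [pʰ] (rule 1); /o/ → [õ] (rule 2); /i/ → [ĩ] (rule 2); /o/ → [õ] (rule 2); /u/ → [ũ] (rule 2).
All other segments surface unchanged.

5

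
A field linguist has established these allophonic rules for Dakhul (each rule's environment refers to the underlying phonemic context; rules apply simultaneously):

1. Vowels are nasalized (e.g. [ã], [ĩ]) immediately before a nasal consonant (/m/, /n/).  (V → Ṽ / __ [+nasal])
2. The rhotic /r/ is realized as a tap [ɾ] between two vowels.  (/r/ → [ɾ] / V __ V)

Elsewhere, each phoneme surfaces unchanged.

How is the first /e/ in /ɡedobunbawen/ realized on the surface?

[e]

/e/ (between /ɡ/ and /d/) is in the target of rule 1 but the environment (before a nasal consonant) is not met → [e].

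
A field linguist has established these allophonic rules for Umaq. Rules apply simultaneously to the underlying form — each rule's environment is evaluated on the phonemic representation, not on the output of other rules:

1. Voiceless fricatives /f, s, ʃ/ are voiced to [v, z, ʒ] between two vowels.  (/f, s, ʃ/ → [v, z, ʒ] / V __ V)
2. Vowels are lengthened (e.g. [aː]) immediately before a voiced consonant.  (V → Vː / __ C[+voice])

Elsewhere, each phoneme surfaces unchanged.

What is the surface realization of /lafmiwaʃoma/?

[lafmiːwaʒoːma]

/l/ (word-initial): no rule targets it → [l].
/a/ — between /l/ and /f/; rule 2 does not apply here → [a].
/f/ (between /a/ and /m/) fails the environment for rule 1, so it stays [f].
/m/ (between /f/ and /i/) is unaffected → [m].
/i/ (between /m/ and /w/) occurs before a voiced consonant → [iː] by rule 2.
/w/ (between /i/ and /a/): no rule targets it → [w].
/a/ (between /w/ and /ʃ/) is in the target of rule 2 but the environment (before a voiced consonant) is not met → [a].
/ʃ/ (between /a/ and /o/) occurs between two vowels → [ʒ] by rule 1.
/o/ (between /ʃ/ and /m/): before a voiced consonant, so rule 2 applies → [oː].
/m/ — not in any rule's target class → [m].
/a/ (word-final) fails the environment for rule 2, so it stays [a].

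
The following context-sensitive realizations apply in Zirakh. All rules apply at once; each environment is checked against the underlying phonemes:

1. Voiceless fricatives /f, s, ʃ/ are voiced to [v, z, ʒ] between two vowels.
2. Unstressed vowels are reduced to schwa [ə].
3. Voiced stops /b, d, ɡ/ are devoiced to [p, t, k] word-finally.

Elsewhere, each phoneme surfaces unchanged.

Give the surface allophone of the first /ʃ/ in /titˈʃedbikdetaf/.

[ʃ]

/ʃ/ (between /t/ and /e/) fails the environment for rule 1, so it stays [ʃ].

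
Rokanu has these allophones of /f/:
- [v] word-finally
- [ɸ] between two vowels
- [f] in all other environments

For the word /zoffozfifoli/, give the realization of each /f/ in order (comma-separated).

[f], [f], [f], [ɸ]

Occurrence 1 (position 3): no conditioning environment matches → elsewhere allophone [f].
Occurrence 2 (position 4): no conditioning environment matches → elsewhere allophone [f].
Occurrence 3 (position 7): no conditioning environment matches → elsewhere allophone [f].
Occurrence 4 (position 9): between two vowels → [ɸ].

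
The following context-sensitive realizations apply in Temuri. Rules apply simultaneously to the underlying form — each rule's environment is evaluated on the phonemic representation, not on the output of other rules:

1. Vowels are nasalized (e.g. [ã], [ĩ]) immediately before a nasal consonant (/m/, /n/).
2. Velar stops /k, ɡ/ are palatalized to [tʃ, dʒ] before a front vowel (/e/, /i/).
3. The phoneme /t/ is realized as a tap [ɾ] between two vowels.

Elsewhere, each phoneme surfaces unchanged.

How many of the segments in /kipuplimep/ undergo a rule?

2

Segments that undergo a rule: /k/ → [tʃ] (rule 2); /i/ → [ĩ] (rule 1).
All other segments surface unchanged.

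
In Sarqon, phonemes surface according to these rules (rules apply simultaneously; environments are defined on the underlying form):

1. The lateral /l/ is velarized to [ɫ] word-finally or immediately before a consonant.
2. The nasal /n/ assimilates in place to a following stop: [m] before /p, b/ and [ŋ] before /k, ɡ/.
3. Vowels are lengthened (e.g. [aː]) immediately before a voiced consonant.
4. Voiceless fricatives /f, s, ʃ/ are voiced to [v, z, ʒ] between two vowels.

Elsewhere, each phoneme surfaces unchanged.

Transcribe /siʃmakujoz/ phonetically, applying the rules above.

[siʃmakuːjoːz]

/s/ (word-initial) is in the target of rule 4 but the environment (between two vowels) is not met → [s].
/i/ (between /s/ and /ʃ/) fails the environment for rule 3, so it stays [i].
/ʃ/ — between /i/ and /m/; rule 4 does not apply here → [ʃ].
/a/ (between /m/ and /k/) fails the environment for rule 3, so it stays [a].
Rule 3 applies to /u/ (between /k/ and /j/: before a voiced consonant) → [uː].
Rule 3 applies to /o/ (between /j/ and /z/: before a voiced consonant) → [oː].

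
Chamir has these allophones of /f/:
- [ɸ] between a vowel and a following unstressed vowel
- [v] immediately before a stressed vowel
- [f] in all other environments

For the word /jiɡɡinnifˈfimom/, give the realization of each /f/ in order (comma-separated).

Occurrence 1 (position 9): no conditioning environment matches → elsewhere allophone [f].
Occurrence 2 (position 10): immediately before a stressed vowel → [v].

[f], [v]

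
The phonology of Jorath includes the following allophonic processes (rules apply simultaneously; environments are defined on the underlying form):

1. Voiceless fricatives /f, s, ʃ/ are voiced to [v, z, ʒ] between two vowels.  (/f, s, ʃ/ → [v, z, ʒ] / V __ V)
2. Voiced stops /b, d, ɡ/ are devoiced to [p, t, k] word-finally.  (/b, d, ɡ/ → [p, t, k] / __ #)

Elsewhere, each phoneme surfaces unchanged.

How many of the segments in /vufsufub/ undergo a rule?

2

Segments that undergo a rule: /f/ → [v] (rule 1); /b/ → [p] (rule 2).
All other segments surface unchanged.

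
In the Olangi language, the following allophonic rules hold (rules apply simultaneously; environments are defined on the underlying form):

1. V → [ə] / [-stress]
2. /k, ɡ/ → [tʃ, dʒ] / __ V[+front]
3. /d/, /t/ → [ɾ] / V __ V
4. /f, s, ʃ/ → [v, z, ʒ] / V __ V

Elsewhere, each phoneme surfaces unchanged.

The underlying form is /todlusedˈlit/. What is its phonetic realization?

[tədləzədˈlit]

/t/ (word-initial) fails the environment for rule 3, so it stays [t].
/o/ (between /t/ and /d/) occurs in an unstressed syllable → [ə] by rule 1.
/d/ (between /o/ and /l/): rule 3 targets it, but not between two vowels → unchanged [d].
/u/ — between /l/ and /s/, in an unstressed syllable — surfaces as [ə] (rule 1).
/s/ meets the environment for rule 4 (between two vowels) → [z].
Rule 1 applies to /e/ (between /s/ and /d/: in an unstressed syllable) → [ə].
/d/ (between /e/ and /l/) fails the environment for rule 3, so it stays [d].
/i/ (between /l/ and /t/) fails the environment for rule 1, so it stays [i].
/t/ (word-final): rule 3 targets it, but not between two vowels → unchanged [t].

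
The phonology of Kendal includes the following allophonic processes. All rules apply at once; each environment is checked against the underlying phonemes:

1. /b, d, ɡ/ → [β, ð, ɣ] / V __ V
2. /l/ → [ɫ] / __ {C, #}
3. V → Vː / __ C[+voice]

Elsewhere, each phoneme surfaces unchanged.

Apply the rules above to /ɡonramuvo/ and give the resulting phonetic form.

/ɡ/ (word-initial): rule 1 targets it, but not between two vowels → unchanged [ɡ].
/o/ (between /ɡ/ and /n/) occurs before a voiced consonant → [oː] by rule 3.
/a/ (between /r/ and /m/) occurs before a voiced consonant → [aː] by rule 3.
/u/ (between /m/ and /v/) occurs before a voiced consonant → [uː] by rule 3.
/o/ (word-final) fails the environment for rule 3, so it stays [o].

[ɡoːnraːmuːvo]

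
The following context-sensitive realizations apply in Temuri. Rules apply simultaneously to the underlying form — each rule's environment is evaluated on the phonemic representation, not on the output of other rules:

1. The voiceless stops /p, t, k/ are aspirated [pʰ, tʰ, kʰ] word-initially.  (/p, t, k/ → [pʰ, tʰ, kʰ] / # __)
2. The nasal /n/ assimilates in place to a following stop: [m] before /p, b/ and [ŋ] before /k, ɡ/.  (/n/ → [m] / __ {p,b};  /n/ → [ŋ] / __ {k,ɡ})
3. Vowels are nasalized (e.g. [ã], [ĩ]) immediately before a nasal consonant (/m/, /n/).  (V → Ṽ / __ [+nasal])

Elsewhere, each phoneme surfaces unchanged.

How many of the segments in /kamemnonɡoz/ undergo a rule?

Segments that undergo a rule: /k/ → [kʰ] (rule 1); /a/ → [ã] (rule 3); /e/ → [ẽ] (rule 3); /o/ → [õ] (rule 3); /n/ → [ŋ] (rule 2).
All other segments surface unchanged.

5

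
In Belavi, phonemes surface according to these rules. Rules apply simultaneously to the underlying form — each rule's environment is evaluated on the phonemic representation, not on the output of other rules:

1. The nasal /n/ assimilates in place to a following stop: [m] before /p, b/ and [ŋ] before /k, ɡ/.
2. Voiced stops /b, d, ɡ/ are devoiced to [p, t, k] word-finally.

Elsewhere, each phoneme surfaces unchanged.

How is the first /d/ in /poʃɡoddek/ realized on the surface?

/d/ (between /o/ and /d/): rule 2 targets it, but not word-finally → unchanged [d].

[d]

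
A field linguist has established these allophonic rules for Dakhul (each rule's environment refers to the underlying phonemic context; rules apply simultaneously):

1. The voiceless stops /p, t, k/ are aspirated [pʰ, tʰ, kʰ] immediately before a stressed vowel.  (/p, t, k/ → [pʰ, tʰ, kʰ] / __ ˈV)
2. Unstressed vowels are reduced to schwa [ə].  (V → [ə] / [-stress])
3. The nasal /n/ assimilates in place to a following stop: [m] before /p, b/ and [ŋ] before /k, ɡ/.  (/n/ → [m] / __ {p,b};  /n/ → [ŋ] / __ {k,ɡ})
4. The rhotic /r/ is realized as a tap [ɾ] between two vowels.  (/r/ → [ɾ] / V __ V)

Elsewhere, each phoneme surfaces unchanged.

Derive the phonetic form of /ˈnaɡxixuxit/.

/n/ (word-initial): rule 3 targets it, but not before a labial or velar stop → unchanged [n].
/a/ (between /n/ and /ɡ/): rule 2 targets it, but not in an unstressed syllable → unchanged [a].
/ɡ/ (between /a/ and /x/) is unaffected → [ɡ].
/x/ — not in any rule's target class → [x].
Rule 2 applies to /i/ (between /x/ and /x/: in an unstressed syllable) → [ə].
/x/ (between /i/ and /u/) is unaffected → [x].
/u/ meets the environment for rule 2 (in an unstressed syllable) → [ə].
/x/ — not in any rule's target class → [x].
/i/ (between /x/ and /t/) occurs in an unstressed syllable → [ə] by rule 2.
/t/ (word-final): rule 1 targets it, but not immediately before a stressed vowel → unchanged [t].

[ˈnaɡxəxəxət]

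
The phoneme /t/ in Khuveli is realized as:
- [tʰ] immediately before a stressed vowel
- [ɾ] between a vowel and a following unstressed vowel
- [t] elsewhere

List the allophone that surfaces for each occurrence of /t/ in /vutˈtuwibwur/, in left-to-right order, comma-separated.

Occurrence 1 (position 3): no conditioning environment matches → elsewhere allophone [t].
Occurrence 2 (position 4): immediately before a stressed vowel → [tʰ].

[t], [tʰ]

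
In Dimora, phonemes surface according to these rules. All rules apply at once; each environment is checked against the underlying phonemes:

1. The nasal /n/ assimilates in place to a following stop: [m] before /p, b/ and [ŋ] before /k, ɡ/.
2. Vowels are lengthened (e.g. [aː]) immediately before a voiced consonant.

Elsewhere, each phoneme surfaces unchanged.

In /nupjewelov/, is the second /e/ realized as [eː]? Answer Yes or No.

Rule 2 applies to /e/ (between /w/ and /l/: before a voiced consonant) → [eː].
The actual realization is [eː], which matches [eː].

Yes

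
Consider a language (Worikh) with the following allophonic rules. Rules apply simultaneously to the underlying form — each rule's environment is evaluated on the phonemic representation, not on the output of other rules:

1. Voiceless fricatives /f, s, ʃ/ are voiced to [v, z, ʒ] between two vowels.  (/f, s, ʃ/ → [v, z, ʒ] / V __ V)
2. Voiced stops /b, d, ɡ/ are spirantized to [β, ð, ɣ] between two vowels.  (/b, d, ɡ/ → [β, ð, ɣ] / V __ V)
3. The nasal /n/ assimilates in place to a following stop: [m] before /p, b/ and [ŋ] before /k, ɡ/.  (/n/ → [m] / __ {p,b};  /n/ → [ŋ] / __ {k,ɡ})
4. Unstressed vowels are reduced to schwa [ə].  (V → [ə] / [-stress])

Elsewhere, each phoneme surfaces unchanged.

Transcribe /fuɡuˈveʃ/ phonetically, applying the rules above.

/f/ (word-initial) is in the target of rule 1 but the environment (between two vowels) is not met → [f].
/u/ meets the environment for rule 4 (in an unstressed syllable) → [ə].
Rule 2 applies to /ɡ/ (between /u/ and /u/: between two vowels) → [ɣ].
/u/ (between /ɡ/ and /v/) occurs in an unstressed syllable → [ə] by rule 4.
/v/ — not in any rule's target class → [v].
/e/ (between /v/ and /ʃ/): rule 4 targets it, but not in an unstressed syllable → unchanged [e].
/ʃ/ (word-final): rule 1 targets it, but not between two vowels → unchanged [ʃ].

[fəɣəˈveʃ]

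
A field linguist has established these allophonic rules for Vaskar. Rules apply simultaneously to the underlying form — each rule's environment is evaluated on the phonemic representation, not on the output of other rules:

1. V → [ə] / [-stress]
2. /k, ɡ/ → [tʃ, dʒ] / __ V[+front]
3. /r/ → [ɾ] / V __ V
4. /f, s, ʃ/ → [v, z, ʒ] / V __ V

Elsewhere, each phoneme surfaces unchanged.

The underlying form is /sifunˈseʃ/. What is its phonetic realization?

/s/ — word-initial; rule 4 does not apply here → [s].
/i/ — between /s/ and /f/, in an unstressed syllable — surfaces as [ə] (rule 1).
/f/ meets the environment for rule 4 (between two vowels) → [v].
/u/ (between /f/ and /n/) occurs in an unstressed syllable → [ə] by rule 1.
/s/ (between /n/ and /e/) is in the target of rule 4 but the environment (between two vowels) is not met → [s].
/e/ (between /s/ and /ʃ/) is in the target of rule 1 but the environment (in an unstressed syllable) is not met → [e].
/ʃ/ — word-final; rule 4 does not apply here → [ʃ].

[səvənˈseʃ]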